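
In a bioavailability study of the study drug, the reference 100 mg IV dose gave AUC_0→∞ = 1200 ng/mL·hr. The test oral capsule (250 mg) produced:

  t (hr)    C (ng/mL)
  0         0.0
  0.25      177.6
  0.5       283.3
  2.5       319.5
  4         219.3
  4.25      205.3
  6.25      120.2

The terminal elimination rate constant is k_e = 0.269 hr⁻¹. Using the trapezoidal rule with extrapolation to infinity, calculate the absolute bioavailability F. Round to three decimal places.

F = 0.637

Trapezoidal AUC_0→6.25 (oral capsule):
  [0→0.25]: (0.0+177.6)/2 × 0.25 = 22.2
  [0.25→0.5]: (177.6+283.3)/2 × 0.25 = 57.6125
  [0.5→2.5]: (283.3+319.5)/2 × 2 = 602.8
  [2.5→4]: (319.5+219.3)/2 × 1.5 = 404.1
  [4→4.25]: (219.3+205.3)/2 × 0.25 = 53.075
  [4.25→6.25]: (205.3+120.2)/2 × 2 = 325.5
  Sum = 1465.2875 ng/mL·hr
Tail: C_last/k_e = 120.2/0.269 = 446.840
AUC_0→∞ (oral capsule) = 1465.2875 + 446.840 = 1912.1275 ng/mL·hr
F = (AUC_ev/D_ev)/(AUC_iv/D_iv) = (1912.1275/250)/(1200/100) = 7.64851/12 = 0.6374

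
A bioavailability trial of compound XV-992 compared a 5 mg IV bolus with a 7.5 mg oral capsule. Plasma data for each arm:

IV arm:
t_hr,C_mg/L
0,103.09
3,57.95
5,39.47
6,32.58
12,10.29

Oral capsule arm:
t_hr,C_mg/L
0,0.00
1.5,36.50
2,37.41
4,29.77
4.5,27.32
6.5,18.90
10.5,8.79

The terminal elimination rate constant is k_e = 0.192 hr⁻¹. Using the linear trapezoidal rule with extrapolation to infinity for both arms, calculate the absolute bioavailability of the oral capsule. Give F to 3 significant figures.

F = 0.329

Trapezoidal AUC_0→12 (IV):
  [0→3]: (103.09+57.95)/2 × 3 = 241.56
  [3→5]: (57.95+39.47)/2 × 2 = 97.42
  [5→6]: (39.47+32.58)/2 × 1 = 36.025
  [6→12]: (32.58+10.29)/2 × 6 = 128.61
  Sum = 503.615 mg/L·hr
IV tail: 10.29/0.192 = 53.594; AUC_iv,0→∞ = 503.615 + 53.594 = 557.209 mg/L·hr
Trapezoidal AUC_0→10.5 (oral capsule):
  [0→1.5]: (0.00+36.50)/2 × 1.5 = 27.375
  [1.5→2]: (36.50+37.41)/2 × 0.5 = 18.4775
  [2→4]: (37.41+29.77)/2 × 2 = 67.18
  [4→4.5]: (29.77+27.32)/2 × 0.5 = 14.2725
  [4.5→6.5]: (27.32+18.90)/2 × 2 = 46.22
  [6.5→10.5]: (18.90+8.79)/2 × 4 = 55.38
  Sum = 228.905 mg/L·hr
oral capsule tail: 8.79/0.192 = 45.781; AUC_ev,0→∞ = 228.905 + 45.781 = 274.686 mg/L·hr
F = (AUC_ev/D_ev)/(AUC_iv/D_iv) = (274.686/7.5)/(557.209/5) = 36.6248/111.4418 = 0.3286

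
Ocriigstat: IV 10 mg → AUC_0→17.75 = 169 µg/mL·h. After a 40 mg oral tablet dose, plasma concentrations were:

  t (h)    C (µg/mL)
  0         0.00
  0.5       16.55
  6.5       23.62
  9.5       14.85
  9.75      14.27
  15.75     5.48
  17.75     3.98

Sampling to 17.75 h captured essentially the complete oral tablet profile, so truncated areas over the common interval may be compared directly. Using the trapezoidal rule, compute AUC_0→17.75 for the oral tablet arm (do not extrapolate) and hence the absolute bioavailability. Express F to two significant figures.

F = 0.38

Trapezoidal AUC_0→17.75 (oral tablet):
  [0→0.5]: (0.00+16.55)/2 × 0.5 = 4.1375
  [0.5→6.5]: (16.55+23.62)/2 × 6 = 120.51
  [6.5→9.5]: (23.62+14.85)/2 × 3 = 57.705
  [9.5→9.75]: (14.85+14.27)/2 × 0.25 = 3.64
  [9.75→15.75]: (14.27+5.48)/2 × 6 = 59.25
  [15.75→17.75]: (5.48+3.98)/2 × 2 = 9.46
  Sum = 254.7025 µg/mL·h
F = (AUC_ev/D_ev)/(AUC_iv/D_iv) = (254.7025/40)/(169/10) = 6.3675625/16.9 = 0.3768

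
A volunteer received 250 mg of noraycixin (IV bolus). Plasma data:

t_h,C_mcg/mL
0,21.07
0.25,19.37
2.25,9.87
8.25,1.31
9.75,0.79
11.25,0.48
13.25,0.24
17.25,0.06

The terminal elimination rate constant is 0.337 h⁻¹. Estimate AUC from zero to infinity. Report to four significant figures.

Trapezoidal AUC_0→17.25:
  [0→0.25]: (21.07+19.37)/2 × 0.25 = 5.055
  [0.25→2.25]: (19.37+9.87)/2 × 2 = 29.24
  [2.25→8.25]: (9.87+1.31)/2 × 6 = 33.54
  [8.25→9.75]: (1.31+0.79)/2 × 1.5 = 1.575
  [9.75→11.25]: (0.79+0.48)/2 × 1.5 = 0.9525
  [11.25→13.25]: (0.48+0.24)/2 × 2 = 0.72
  [13.25→17.25]: (0.24+0.06)/2 × 4 = 0.6
  Sum = 71.6825 mcg/mL·h
Extrapolated tail: C_last / k_e = 0.06 / 0.337 = 0.178
AUC_0→∞ = 71.6825 + 0.178 = 71.8605 mcg/mL·h

AUC = 71.86 mcg/mL·h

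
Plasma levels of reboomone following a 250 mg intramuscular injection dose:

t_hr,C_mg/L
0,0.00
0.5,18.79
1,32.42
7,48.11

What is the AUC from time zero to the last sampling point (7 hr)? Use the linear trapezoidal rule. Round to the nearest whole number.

Trapezoidal AUC_0→7:
  [0→0.5]: (0.00+18.79)/2 × 0.5 = 4.6975
  [0.5→1]: (18.79+32.42)/2 × 0.5 = 12.8025
  [1→7]: (32.42+48.11)/2 × 6 = 241.59
  Sum = 259.09 mg/L·hr

AUC = 259 mg/L·hr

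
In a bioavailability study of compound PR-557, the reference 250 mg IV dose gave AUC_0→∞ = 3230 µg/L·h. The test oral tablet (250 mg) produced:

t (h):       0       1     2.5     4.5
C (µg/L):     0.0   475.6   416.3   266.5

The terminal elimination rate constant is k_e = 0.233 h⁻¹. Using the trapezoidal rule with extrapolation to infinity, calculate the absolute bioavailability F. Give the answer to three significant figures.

Trapezoidal AUC_0→4.5 (oral tablet):
  [0→1]: (0.0+475.6)/2 × 1 = 237.8
  [1→2.5]: (475.6+416.3)/2 × 1.5 = 668.925
  [2.5→4.5]: (416.3+266.5)/2 × 2 = 682.8
  Sum = 1589.525 µg/L·h
Tail: C_last/k_e = 266.5/0.233 = 1143.777
AUC_0→∞ (oral tablet) = 1589.525 + 1143.777 = 2733.302 µg/L·h
F = (AUC_ev/D_ev)/(AUC_iv/D_iv) = (2733.302/250)/(3230/250) = 10.933208/12.92 = 0.8462

F = 0.846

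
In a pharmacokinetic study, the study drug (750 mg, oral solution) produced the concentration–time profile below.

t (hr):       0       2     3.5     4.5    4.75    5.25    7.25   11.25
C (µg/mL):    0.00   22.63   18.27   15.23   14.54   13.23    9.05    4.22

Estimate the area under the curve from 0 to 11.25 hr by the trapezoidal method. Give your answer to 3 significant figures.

AUC = 130 µg/mL·hr

Trapezoidal AUC_0→11.25:
  [0→2]: (0.00+22.63)/2 × 2 = 22.63
  [2→3.5]: (22.63+18.27)/2 × 1.5 = 30.675
  [3.5→4.5]: (18.27+15.23)/2 × 1 = 16.75
  [4.5→4.75]: (15.23+14.54)/2 × 0.25 = 3.72125
  [4.75→5.25]: (14.54+13.23)/2 × 0.5 = 6.9425
  [5.25→7.25]: (13.23+9.05)/2 × 2 = 22.28
  [7.25→11.25]: (9.05+4.22)/2 × 4 = 26.54
  Sum = 129.53875 µg/mL·hr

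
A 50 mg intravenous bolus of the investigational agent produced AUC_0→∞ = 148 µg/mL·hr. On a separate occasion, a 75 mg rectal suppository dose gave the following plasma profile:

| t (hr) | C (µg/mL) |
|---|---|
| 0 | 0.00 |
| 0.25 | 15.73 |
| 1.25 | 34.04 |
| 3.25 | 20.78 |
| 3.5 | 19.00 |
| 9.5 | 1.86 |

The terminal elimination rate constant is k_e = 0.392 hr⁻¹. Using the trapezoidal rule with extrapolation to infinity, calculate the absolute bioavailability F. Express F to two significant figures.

F = 0.69

Trapezoidal AUC_0→9.5 (rectal suppository):
  [0→0.25]: (0.00+15.73)/2 × 0.25 = 1.96625
  [0.25→1.25]: (15.73+34.04)/2 × 1 = 24.885
  [1.25→3.25]: (34.04+20.78)/2 × 2 = 54.82
  [3.25→3.5]: (20.78+19.00)/2 × 0.25 = 4.9725
  [3.5→9.5]: (19.00+1.86)/2 × 6 = 62.58
  Sum = 149.22375 µg/mL·hr
Tail: C_last/k_e = 1.86/0.392 = 4.745
AUC_0→∞ (rectal suppository) = 149.22375 + 4.745 = 153.96875 µg/mL·hr
F = (AUC_ev/D_ev)/(AUC_iv/D_iv) = (153.96875/75)/(148/50) = 2.05292/2.96 = 0.6936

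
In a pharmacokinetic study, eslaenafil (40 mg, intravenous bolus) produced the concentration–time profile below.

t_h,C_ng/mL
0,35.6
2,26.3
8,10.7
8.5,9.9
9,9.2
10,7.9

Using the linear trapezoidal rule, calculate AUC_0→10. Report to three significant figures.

AUC = 191 ng/mL·h

Trapezoidal AUC_0→10:
  [0→2]: (35.6+26.3)/2 × 2 = 61.9
  [2→8]: (26.3+10.7)/2 × 6 = 111.0
  [8→8.5]: (10.7+9.9)/2 × 0.5 = 5.15
  [8.5→9]: (9.9+9.2)/2 × 0.5 = 4.775
  [9→10]: (9.2+7.9)/2 × 1 = 8.55
  Sum = 191.375 ng/mL·h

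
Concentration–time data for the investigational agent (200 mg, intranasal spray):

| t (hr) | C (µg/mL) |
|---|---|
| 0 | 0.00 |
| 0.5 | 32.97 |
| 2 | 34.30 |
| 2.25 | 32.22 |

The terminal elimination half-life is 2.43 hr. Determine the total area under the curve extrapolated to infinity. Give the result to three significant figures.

AUC = 180 µg/mL·hr

Trapezoidal AUC_0→2.25:
  [0→0.5]: (0.00+32.97)/2 × 0.5 = 8.2425
  [0.5→2]: (32.97+34.30)/2 × 1.5 = 50.4525
  [2→2.25]: (34.30+32.22)/2 × 0.25 = 8.315
  Sum = 67.01 µg/mL·hr
k_e = ln2 / t½ = 0.693147 / 2.43 = 0.2852 hr^-1
Extrapolated tail: C_last / k_e = 32.22 / 0.2852 = 112.973
AUC_0→∞ = 67.01 + 112.973 = 179.983 µg/mL·hr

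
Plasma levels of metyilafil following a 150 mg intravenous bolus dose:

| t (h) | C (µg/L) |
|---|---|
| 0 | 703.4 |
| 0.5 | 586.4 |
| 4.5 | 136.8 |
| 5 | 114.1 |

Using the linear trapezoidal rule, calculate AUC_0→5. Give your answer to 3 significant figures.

Trapezoidal AUC_0→5:
  [0→0.5]: (703.4+586.4)/2 × 0.5 = 322.45
  [0.5→4.5]: (586.4+136.8)/2 × 4 = 1446.4
  [4.5→5]: (136.8+114.1)/2 × 0.5 = 62.725
  Sum = 1831.575 µg/L·h

AUC = 1830 µg/L·h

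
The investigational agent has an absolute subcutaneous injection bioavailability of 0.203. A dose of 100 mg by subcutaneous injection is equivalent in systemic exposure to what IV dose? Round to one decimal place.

Systemic exposure from an extravascular dose = F × D_ev, so the equivalent IV dose is F × D_ev.
D_iv = F × D_ev = 0.203 × 100 = 20.3 mg

D_iv = 20.3 mg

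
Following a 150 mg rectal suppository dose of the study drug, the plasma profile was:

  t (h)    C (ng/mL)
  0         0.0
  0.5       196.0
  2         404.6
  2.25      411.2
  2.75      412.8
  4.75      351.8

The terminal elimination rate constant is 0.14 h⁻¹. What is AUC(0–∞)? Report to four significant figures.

AUC = 4085 ng/mL·h

Trapezoidal AUC_0→4.75:
  [0→0.5]: (0.0+196.0)/2 × 0.5 = 49.0
  [0.5→2]: (196.0+404.6)/2 × 1.5 = 450.45
  [2→2.25]: (404.6+411.2)/2 × 0.25 = 101.975
  [2.25→2.75]: (411.2+412.8)/2 × 0.5 = 206.0
  [2.75→4.75]: (412.8+351.8)/2 × 2 = 764.6
  Sum = 1572.025 ng/mL·h
Extrapolated tail: C_last / k_e = 351.8 / 0.14 = 2512.857
AUC_0→∞ = 1572.025 + 2512.857 = 4084.882 ng/mL·h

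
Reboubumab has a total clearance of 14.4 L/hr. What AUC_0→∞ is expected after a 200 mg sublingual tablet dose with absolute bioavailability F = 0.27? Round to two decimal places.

AUC = 3.75 mg/L·hr

AUC_0→∞ = F × Dose / CL
        = 0.27 × 200 / 14.4 = 3.75 mg/L·hr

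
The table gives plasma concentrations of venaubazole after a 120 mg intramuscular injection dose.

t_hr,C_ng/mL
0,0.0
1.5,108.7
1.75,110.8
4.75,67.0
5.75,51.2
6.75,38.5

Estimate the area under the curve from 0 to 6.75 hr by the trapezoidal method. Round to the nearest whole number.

Trapezoidal AUC_0→6.75:
  [0→1.5]: (0.0+108.7)/2 × 1.5 = 81.525
  [1.5→1.75]: (108.7+110.8)/2 × 0.25 = 27.4375
  [1.75→4.75]: (110.8+67.0)/2 × 3 = 266.7
  [4.75→5.75]: (67.0+51.2)/2 × 1 = 59.1
  [5.75→6.75]: (51.2+38.5)/2 × 1 = 44.85
  Sum = 479.6125 ng/mL·hr

AUC = 480 ng/mL·hr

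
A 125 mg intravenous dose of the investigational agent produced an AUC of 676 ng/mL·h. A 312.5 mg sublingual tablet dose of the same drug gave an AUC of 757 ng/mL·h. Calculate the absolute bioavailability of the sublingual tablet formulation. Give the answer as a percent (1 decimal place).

F = (AUC_ev / D_ev) / (AUC_iv / D_iv)
  = (757/312.5) / (676/125)
  = 2.4224 / 5.408 = 0.4479
  = 44.79%

F = 44.8%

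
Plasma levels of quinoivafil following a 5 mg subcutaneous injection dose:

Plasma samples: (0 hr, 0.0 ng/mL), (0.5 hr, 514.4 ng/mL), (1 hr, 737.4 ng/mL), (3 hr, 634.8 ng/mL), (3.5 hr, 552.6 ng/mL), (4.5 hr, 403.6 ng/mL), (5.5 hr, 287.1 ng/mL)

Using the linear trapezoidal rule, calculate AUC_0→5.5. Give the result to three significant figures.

Trapezoidal AUC_0→5.5:
  [0→0.5]: (0.0+514.4)/2 × 0.5 = 128.6
  [0.5→1]: (514.4+737.4)/2 × 0.5 = 312.95
  [1→3]: (737.4+634.8)/2 × 2 = 1372.2
  [3→3.5]: (634.8+552.6)/2 × 0.5 = 296.85
  [3.5→4.5]: (552.6+403.6)/2 × 1 = 478.1
  [4.5→5.5]: (403.6+287.1)/2 × 1 = 345.35
  Sum = 2934.05 ng/mL·hr

AUC = 2930 ng/mL·hr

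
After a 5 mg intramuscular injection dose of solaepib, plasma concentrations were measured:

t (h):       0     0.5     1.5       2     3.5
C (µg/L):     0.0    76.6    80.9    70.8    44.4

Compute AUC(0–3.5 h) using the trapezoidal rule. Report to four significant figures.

Trapezoidal AUC_0→3.5:
  [0→0.5]: (0.0+76.6)/2 × 0.5 = 19.15
  [0.5→1.5]: (76.6+80.9)/2 × 1 = 78.75
  [1.5→2]: (80.9+70.8)/2 × 0.5 = 37.925
  [2→3.5]: (70.8+44.4)/2 × 1.5 = 86.4
  Sum = 222.225 µg/L·h

AUC = 222.2 µg/L·h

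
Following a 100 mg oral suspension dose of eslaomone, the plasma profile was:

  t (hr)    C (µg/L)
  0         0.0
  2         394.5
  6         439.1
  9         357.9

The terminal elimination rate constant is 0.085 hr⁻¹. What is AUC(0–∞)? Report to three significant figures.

AUC = 7470 µg/L·hr

Trapezoidal AUC_0→9:
  [0→2]: (0.0+394.5)/2 × 2 = 394.5
  [2→6]: (394.5+439.1)/2 × 4 = 1667.2
  [6→9]: (439.1+357.9)/2 × 3 = 1195.5
  Sum = 3257.2 µg/L·hr
Extrapolated tail: C_last / k_e = 357.9 / 0.085 = 4210.588
AUC_0→∞ = 3257.2 + 4210.588 = 7467.788 µg/L·hr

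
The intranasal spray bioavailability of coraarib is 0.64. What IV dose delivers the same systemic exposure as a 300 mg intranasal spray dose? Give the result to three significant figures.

D_iv = 192 mg

Systemic exposure from an extravascular dose = F × D_ev, so the equivalent IV dose is F × D_ev.
D_iv = F × D_ev = 0.64 × 300 = 192 mg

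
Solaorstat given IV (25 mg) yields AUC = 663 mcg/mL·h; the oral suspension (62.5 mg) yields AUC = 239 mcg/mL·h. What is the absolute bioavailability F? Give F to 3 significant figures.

F = 0.144

F = (AUC_ev / D_ev) / (AUC_iv / D_iv)
  = (239/62.5) / (663/25)
  = 3.824 / 26.52 = 0.1442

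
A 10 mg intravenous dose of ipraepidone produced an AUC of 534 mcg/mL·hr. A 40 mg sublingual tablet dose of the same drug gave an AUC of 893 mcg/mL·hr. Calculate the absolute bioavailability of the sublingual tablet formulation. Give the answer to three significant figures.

F = 0.418

F = (AUC_ev / D_ev) / (AUC_iv / D_iv)
  = (893/40) / (534/10)
  = 22.325 / 53.4 = 0.4181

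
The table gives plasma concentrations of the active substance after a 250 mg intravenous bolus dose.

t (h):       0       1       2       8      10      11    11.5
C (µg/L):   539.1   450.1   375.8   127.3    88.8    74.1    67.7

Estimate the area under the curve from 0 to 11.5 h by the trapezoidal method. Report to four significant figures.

AUC = 2750 µg/L·h

Trapezoidal AUC_0→11.5:
  [0→1]: (539.1+450.1)/2 × 1 = 494.6
  [1→2]: (450.1+375.8)/2 × 1 = 412.95
  [2→8]: (375.8+127.3)/2 × 6 = 1509.3
  [8→10]: (127.3+88.8)/2 × 2 = 216.1
  [10→11]: (88.8+74.1)/2 × 1 = 81.45
  [11→11.5]: (74.1+67.7)/2 × 0.5 = 35.45
  Sum = 2749.85 µg/L·h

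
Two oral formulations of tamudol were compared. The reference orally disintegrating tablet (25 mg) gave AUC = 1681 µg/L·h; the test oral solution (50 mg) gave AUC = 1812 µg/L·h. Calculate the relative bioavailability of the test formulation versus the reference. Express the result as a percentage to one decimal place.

F_rel = (AUC_test/D_test) / (AUC_ref/D_ref)
      = (1812/50) / (1681/25)
      = 36.24 / 67.24 = 0.5390 = 53.90%

F_rel = 53.9%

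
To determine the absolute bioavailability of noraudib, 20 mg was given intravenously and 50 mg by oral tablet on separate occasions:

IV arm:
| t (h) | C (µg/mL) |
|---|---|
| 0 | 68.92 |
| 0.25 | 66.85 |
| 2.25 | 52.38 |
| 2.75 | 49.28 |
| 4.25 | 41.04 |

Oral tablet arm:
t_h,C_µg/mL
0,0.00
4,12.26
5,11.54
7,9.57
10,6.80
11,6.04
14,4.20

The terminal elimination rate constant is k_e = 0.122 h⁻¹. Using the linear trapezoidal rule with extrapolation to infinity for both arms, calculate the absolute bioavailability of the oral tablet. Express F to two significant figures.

Trapezoidal AUC_0→4.25 (IV):
  [0→0.25]: (68.92+66.85)/2 × 0.25 = 16.97125
  [0.25→2.25]: (66.85+52.38)/2 × 2 = 119.23
  [2.25→2.75]: (52.38+49.28)/2 × 0.5 = 25.415
  [2.75→4.25]: (49.28+41.04)/2 × 1.5 = 67.74
  Sum = 229.35625 µg/mL·h
IV tail: 41.04/0.122 = 336.393; AUC_iv,0→∞ = 229.35625 + 336.393 = 565.74925 µg/mL·h
Trapezoidal AUC_0→14 (oral tablet):
  [0→4]: (0.00+12.26)/2 × 4 = 24.52
  [4→5]: (12.26+11.54)/2 × 1 = 11.9
  [5→7]: (11.54+9.57)/2 × 2 = 21.11
  [7→10]: (9.57+6.80)/2 × 3 = 24.555
  [10→11]: (6.80+6.04)/2 × 1 = 6.42
  [11→14]: (6.04+4.20)/2 × 3 = 15.36
  Sum = 103.865 µg/mL·h
oral tablet tail: 4.20/0.122 = 34.426; AUC_ev,0→∞ = 103.865 + 34.426 = 138.291 µg/mL·h
F = (AUC_ev/D_ev)/(AUC_iv/D_iv) = (138.291/50)/(565.74925/20) = 2.76582/28.2875 = 0.0978

F = 0.098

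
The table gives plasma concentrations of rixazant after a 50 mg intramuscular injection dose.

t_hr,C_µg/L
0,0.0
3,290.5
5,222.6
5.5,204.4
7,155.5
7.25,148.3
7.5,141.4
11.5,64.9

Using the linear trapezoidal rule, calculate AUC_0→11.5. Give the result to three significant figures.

AUC = 1810 µg/L·hr

Trapezoidal AUC_0→11.5:
  [0→3]: (0.0+290.5)/2 × 3 = 435.75
  [3→5]: (290.5+222.6)/2 × 2 = 513.1
  [5→5.5]: (222.6+204.4)/2 × 0.5 = 106.75
  [5.5→7]: (204.4+155.5)/2 × 1.5 = 269.925
  [7→7.25]: (155.5+148.3)/2 × 0.25 = 37.975
  [7.25→7.5]: (148.3+141.4)/2 × 0.25 = 36.2125
  [7.5→11.5]: (141.4+64.9)/2 × 4 = 412.6
  Sum = 1812.3125 µg/L·hr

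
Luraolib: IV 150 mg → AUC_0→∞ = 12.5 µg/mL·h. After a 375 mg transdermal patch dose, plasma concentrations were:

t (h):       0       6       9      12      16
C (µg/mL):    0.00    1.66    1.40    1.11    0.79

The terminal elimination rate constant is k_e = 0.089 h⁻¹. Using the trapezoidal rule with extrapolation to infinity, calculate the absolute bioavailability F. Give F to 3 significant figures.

F = 0.832

Trapezoidal AUC_0→16 (transdermal patch):
  [0→6]: (0.00+1.66)/2 × 6 = 4.98
  [6→9]: (1.66+1.40)/2 × 3 = 4.59
  [9→12]: (1.40+1.11)/2 × 3 = 3.765
  [12→16]: (1.11+0.79)/2 × 4 = 3.8
  Sum = 17.135 µg/mL·h
Tail: C_last/k_e = 0.79/0.089 = 8.876
AUC_0→∞ (transdermal patch) = 17.135 + 8.876 = 26.011 µg/mL·h
F = (AUC_ev/D_ev)/(AUC_iv/D_iv) = (26.011/375)/(12.5/150) = 0.0693627/0.0833333 = 0.8324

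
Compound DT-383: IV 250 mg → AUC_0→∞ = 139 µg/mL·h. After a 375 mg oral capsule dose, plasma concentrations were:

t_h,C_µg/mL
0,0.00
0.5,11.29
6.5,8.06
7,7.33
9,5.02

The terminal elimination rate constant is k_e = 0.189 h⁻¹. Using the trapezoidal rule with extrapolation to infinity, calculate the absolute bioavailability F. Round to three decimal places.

Trapezoidal AUC_0→9 (oral capsule):
  [0→0.5]: (0.00+11.29)/2 × 0.5 = 2.8225
  [0.5→6.5]: (11.29+8.06)/2 × 6 = 58.05
  [6.5→7]: (8.06+7.33)/2 × 0.5 = 3.8475
  [7→9]: (7.33+5.02)/2 × 2 = 12.35
  Sum = 77.07 µg/mL·h
Tail: C_last/k_e = 5.02/0.189 = 26.561
AUC_0→∞ (oral capsule) = 77.07 + 26.561 = 103.631 µg/mL·h
F = (AUC_ev/D_ev)/(AUC_iv/D_iv) = (103.631/375)/(139/250) = 0.276349/0.556 = 0.4970

F = 0.497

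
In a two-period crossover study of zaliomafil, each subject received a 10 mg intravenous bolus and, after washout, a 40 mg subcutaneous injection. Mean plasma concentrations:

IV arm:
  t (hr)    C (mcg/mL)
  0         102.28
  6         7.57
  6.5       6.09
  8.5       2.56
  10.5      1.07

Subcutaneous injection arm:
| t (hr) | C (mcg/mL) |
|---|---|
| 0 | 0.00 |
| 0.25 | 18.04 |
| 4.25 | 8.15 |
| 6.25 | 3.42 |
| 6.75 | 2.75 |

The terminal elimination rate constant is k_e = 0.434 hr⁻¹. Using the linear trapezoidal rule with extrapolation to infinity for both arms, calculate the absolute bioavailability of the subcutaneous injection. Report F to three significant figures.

Trapezoidal AUC_0→10.5 (IV):
  [0→6]: (102.28+7.57)/2 × 6 = 329.55
  [6→6.5]: (7.57+6.09)/2 × 0.5 = 3.415
  [6.5→8.5]: (6.09+2.56)/2 × 2 = 8.65
  [8.5→10.5]: (2.56+1.07)/2 × 2 = 3.63
  Sum = 345.245 mcg/mL·hr
IV tail: 1.07/0.434 = 2.465; AUC_iv,0→∞ = 345.245 + 2.465 = 347.71 mcg/mL·hr
Trapezoidal AUC_0→6.75 (subcutaneous injection):
  [0→0.25]: (0.00+18.04)/2 × 0.25 = 2.255
  [0.25→4.25]: (18.04+8.15)/2 × 4 = 52.38
  [4.25→6.25]: (8.15+3.42)/2 × 2 = 11.57
  [6.25→6.75]: (3.42+2.75)/2 × 0.5 = 1.5425
  Sum = 67.7475 mcg/mL·hr
subcutaneous injection tail: 2.75/0.434 = 6.336; AUC_ev,0→∞ = 67.7475 + 6.336 = 74.0835 mcg/mL·hr
F = (AUC_ev/D_ev)/(AUC_iv/D_iv) = (74.0835/40)/(347.71/10) = 1.8520875/34.771 = 0.0533

F = 0.0533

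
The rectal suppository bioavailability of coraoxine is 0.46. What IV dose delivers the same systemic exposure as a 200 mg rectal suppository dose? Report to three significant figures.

Systemic exposure from an extravascular dose = F × D_ev, so the equivalent IV dose is F × D_ev.
D_iv = F × D_ev = 0.46 × 200 = 92 mg

D_iv = 92.0 mg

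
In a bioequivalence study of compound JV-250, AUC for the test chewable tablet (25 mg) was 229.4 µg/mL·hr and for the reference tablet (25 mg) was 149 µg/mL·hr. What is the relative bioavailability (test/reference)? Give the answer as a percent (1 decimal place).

F_rel = (AUC_test/D_test) / (AUC_ref/D_ref)
      = (229.4/25) / (149/25)
      = 9.176 / 5.96 = 1.5396 = 153.96%

F_rel = 154.0%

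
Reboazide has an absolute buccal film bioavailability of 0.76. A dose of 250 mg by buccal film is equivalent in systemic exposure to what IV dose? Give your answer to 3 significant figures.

D_iv = 190 mg

Systemic exposure from an extravascular dose = F × D_ev, so the equivalent IV dose is F × D_ev.
D_iv = F × D_ev = 0.76 × 250 = 190 mg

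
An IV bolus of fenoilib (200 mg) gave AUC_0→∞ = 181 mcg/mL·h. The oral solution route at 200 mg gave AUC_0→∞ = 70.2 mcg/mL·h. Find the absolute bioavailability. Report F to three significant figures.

F = 0.388

F = (AUC_ev / D_ev) / (AUC_iv / D_iv)
  = (70.2/200) / (181/200)
  = 0.351 / 0.905 = 0.3878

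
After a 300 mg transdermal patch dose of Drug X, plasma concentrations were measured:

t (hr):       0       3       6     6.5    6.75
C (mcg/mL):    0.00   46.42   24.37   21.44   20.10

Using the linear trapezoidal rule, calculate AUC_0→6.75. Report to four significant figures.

AUC = 192.5 mcg/mL·hr

Trapezoidal AUC_0→6.75:
  [0→3]: (0.00+46.42)/2 × 3 = 69.63
  [3→6]: (46.42+24.37)/2 × 3 = 106.185
  [6→6.5]: (24.37+21.44)/2 × 0.5 = 11.4525
  [6.5→6.75]: (21.44+20.10)/2 × 0.25 = 5.1925
  Sum = 192.46 mcg/mL·hr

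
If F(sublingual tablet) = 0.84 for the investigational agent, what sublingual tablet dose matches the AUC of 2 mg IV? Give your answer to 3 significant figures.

D_sublingual = 2.38 mg

For equal systemic exposure: F × D_ev = D_iv
D_ev = D_iv / F = 2 / 0.84 = 2.38095 mg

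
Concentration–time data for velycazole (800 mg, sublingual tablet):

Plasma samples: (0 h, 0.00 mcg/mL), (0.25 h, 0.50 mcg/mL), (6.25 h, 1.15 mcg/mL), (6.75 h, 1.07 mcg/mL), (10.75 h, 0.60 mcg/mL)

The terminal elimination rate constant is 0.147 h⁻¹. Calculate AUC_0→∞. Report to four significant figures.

AUC = 12.99 mcg/mL·h

Trapezoidal AUC_0→10.75:
  [0→0.25]: (0.00+0.50)/2 × 0.25 = 0.0625
  [0.25→6.25]: (0.50+1.15)/2 × 6 = 4.95
  [6.25→6.75]: (1.15+1.07)/2 × 0.5 = 0.555
  [6.75→10.75]: (1.07+0.60)/2 × 4 = 3.34
  Sum = 8.9075 mcg/mL·h
Extrapolated tail: C_last / k_e = 0.60 / 0.147 = 4.082
AUC_0→∞ = 8.9075 + 4.082 = 12.9895 mcg/mL·h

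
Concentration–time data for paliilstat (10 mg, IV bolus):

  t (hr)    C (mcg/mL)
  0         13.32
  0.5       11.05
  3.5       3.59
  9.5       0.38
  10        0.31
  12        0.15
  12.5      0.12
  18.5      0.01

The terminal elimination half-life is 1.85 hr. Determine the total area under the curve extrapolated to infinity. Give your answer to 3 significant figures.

Trapezoidal AUC_0→18.5:
  [0→0.5]: (13.32+11.05)/2 × 0.5 = 6.0925
  [0.5→3.5]: (11.05+3.59)/2 × 3 = 21.96
  [3.5→9.5]: (3.59+0.38)/2 × 6 = 11.91
  [9.5→10]: (0.38+0.31)/2 × 0.5 = 0.1725
  [10→12]: (0.31+0.15)/2 × 2 = 0.46
  [12→12.5]: (0.15+0.12)/2 × 0.5 = 0.0675
  [12.5→18.5]: (0.12+0.01)/2 × 6 = 0.39
  Sum = 41.0525 mcg/mL·hr
k_e = ln2 / t½ = 0.693147 / 1.85 = 0.3747 hr^-1
Extrapolated tail: C_last / k_e = 0.01 / 0.3747 = 0.027
AUC_0→∞ = 41.0525 + 0.027 = 41.0795 mcg/mL·hr

AUC = 41.1 mcg/mL·hr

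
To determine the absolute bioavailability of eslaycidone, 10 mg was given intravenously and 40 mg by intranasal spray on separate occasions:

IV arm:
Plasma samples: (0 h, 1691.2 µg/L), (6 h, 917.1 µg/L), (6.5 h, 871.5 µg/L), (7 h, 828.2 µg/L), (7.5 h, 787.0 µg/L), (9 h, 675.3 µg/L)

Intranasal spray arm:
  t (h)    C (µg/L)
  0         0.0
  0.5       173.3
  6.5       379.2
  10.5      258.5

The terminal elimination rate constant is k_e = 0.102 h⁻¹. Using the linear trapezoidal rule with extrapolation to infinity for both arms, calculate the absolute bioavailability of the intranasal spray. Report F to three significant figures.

Trapezoidal AUC_0→9 (IV):
  [0→6]: (1691.2+917.1)/2 × 6 = 7824.9
  [6→6.5]: (917.1+871.5)/2 × 0.5 = 447.15
  [6.5→7]: (871.5+828.2)/2 × 0.5 = 424.925
  [7→7.5]: (828.2+787.0)/2 × 0.5 = 403.8
  [7.5→9]: (787.0+675.3)/2 × 1.5 = 1096.725
  Sum = 10197.5 µg/L·h
IV tail: 675.3/0.102 = 6620.588; AUC_iv,0→∞ = 10197.5 + 6620.588 = 16818.088 µg/L·h
Trapezoidal AUC_0→10.5 (intranasal spray):
  [0→0.5]: (0.0+173.3)/2 × 0.5 = 43.325
  [0.5→6.5]: (173.3+379.2)/2 × 6 = 1657.5
  [6.5→10.5]: (379.2+258.5)/2 × 4 = 1275.4
  Sum = 2976.225 µg/L·h
intranasal spray tail: 258.5/0.102 = 2534.314; AUC_ev,0→∞ = 2976.225 + 2534.314 = 5510.539 µg/L·h
F = (AUC_ev/D_ev)/(AUC_iv/D_iv) = (5510.539/40)/(16818.088/10) = 137.763/1681.8088 = 0.0819

F = 0.0819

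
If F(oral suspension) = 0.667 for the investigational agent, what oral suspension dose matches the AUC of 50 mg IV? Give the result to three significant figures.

For equal systemic exposure: F × D_ev = D_iv
D_ev = D_iv / F = 50 / 0.667 = 74.9625 mg

D_oral = 75.0 mg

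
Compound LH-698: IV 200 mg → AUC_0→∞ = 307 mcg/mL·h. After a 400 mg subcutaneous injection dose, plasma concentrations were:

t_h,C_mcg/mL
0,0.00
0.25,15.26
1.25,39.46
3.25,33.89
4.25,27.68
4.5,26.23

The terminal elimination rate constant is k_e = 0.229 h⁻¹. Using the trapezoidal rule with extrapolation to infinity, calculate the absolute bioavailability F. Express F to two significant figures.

F = 0.41

Trapezoidal AUC_0→4.5 (subcutaneous injection):
  [0→0.25]: (0.00+15.26)/2 × 0.25 = 1.9075
  [0.25→1.25]: (15.26+39.46)/2 × 1 = 27.36
  [1.25→3.25]: (39.46+33.89)/2 × 2 = 73.35
  [3.25→4.25]: (33.89+27.68)/2 × 1 = 30.785
  [4.25→4.5]: (27.68+26.23)/2 × 0.25 = 6.73875
  Sum = 140.14125 mcg/mL·h
Tail: C_last/k_e = 26.23/0.229 = 114.541
AUC_0→∞ (subcutaneous injection) = 140.14125 + 114.541 = 254.68225 mcg/mL·h
F = (AUC_ev/D_ev)/(AUC_iv/D_iv) = (254.68225/400)/(307/200) = 0.636706/1.535 = 0.4148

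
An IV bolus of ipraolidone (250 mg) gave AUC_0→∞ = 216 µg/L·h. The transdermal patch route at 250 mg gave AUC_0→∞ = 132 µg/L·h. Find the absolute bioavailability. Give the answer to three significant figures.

F = 0.611

F = (AUC_ev / D_ev) / (AUC_iv / D_iv)
  = (132/250) / (216/250)
  = 0.528 / 0.864 = 0.6111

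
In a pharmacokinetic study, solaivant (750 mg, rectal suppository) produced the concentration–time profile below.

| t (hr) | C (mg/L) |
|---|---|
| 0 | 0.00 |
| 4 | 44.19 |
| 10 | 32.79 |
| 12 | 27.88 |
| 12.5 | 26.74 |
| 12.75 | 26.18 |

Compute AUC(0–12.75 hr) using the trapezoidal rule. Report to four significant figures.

Trapezoidal AUC_0→12.75:
  [0→4]: (0.00+44.19)/2 × 4 = 88.38
  [4→10]: (44.19+32.79)/2 × 6 = 230.94
  [10→12]: (32.79+27.88)/2 × 2 = 60.67
  [12→12.5]: (27.88+26.74)/2 × 0.5 = 13.655
  [12.5→12.75]: (26.74+26.18)/2 × 0.25 = 6.615
  Sum = 400.26 mg/L·hr

AUC = 400.3 mg/L·hr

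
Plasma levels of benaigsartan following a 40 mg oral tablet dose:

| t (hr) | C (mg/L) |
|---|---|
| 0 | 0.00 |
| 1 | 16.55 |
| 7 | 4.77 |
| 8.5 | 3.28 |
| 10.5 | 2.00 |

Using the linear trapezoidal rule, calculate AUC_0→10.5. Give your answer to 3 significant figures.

Trapezoidal AUC_0→10.5:
  [0→1]: (0.00+16.55)/2 × 1 = 8.275
  [1→7]: (16.55+4.77)/2 × 6 = 63.96
  [7→8.5]: (4.77+3.28)/2 × 1.5 = 6.0375
  [8.5→10.5]: (3.28+2.00)/2 × 2 = 5.28
  Sum = 83.5525 mg/L·hr

AUC = 83.6 mg/L·hr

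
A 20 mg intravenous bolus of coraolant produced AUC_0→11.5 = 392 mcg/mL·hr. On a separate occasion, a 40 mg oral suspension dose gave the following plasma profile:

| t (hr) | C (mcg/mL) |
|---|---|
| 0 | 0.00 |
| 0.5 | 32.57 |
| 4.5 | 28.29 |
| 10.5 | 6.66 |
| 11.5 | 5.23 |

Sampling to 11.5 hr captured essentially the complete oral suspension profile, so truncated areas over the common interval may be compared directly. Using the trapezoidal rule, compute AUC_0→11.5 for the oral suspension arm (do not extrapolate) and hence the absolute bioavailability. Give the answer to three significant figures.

F = 0.307

Trapezoidal AUC_0→11.5 (oral suspension):
  [0→0.5]: (0.00+32.57)/2 × 0.5 = 8.1425
  [0.5→4.5]: (32.57+28.29)/2 × 4 = 121.72
  [4.5→10.5]: (28.29+6.66)/2 × 6 = 104.85
  [10.5→11.5]: (6.66+5.23)/2 × 1 = 5.945
  Sum = 240.6575 mcg/mL·hr
F = (AUC_ev/D_ev)/(AUC_iv/D_iv) = (240.6575/40)/(392/20) = 6.0164375/19.6 = 0.3070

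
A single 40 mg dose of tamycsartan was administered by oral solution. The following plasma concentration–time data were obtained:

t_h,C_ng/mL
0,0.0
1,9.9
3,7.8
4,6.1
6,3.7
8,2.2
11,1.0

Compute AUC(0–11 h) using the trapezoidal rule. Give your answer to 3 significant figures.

AUC = 50.1 ng/mL·h

Trapezoidal AUC_0→11:
  [0→1]: (0.0+9.9)/2 × 1 = 4.95
  [1→3]: (9.9+7.8)/2 × 2 = 17.7
  [3→4]: (7.8+6.1)/2 × 1 = 6.95
  [4→6]: (6.1+3.7)/2 × 2 = 9.8
  [6→8]: (3.7+2.2)/2 × 2 = 5.9
  [8→11]: (2.2+1.0)/2 × 3 = 4.8
  Sum = 50.1 ng/mL·h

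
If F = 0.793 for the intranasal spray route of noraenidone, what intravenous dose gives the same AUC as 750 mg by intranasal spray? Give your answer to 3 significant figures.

D_iv = 595 mg

Systemic exposure from an extravascular dose = F × D_ev, so the equivalent IV dose is F × D_ev.
D_iv = F × D_ev = 0.793 × 750 = 594.75 mg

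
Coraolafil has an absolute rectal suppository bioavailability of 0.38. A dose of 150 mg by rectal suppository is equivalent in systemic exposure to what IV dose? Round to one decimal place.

Systemic exposure from an extravascular dose = F × D_ev, so the equivalent IV dose is F × D_ev.
D_iv = F × D_ev = 0.38 × 150 = 57 mg

D_iv = 57.0 mg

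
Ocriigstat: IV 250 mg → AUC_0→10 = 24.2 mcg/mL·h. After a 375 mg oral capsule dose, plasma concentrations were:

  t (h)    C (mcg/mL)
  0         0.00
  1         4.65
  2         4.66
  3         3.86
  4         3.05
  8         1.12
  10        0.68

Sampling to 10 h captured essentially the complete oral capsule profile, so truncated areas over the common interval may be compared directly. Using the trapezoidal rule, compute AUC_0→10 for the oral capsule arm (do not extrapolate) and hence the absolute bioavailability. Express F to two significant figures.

Trapezoidal AUC_0→10 (oral capsule):
  [0→1]: (0.00+4.65)/2 × 1 = 2.325
  [1→2]: (4.65+4.66)/2 × 1 = 4.655
  [2→3]: (4.66+3.86)/2 × 1 = 4.26
  [3→4]: (3.86+3.05)/2 × 1 = 3.455
  [4→8]: (3.05+1.12)/2 × 4 = 8.34
  [8→10]: (1.12+0.68)/2 × 2 = 1.8
  Sum = 24.835 mcg/mL·h
F = (AUC_ev/D_ev)/(AUC_iv/D_iv) = (24.835/375)/(24.2/250) = 0.0662267/0.0968 = 0.6842

F = 0.68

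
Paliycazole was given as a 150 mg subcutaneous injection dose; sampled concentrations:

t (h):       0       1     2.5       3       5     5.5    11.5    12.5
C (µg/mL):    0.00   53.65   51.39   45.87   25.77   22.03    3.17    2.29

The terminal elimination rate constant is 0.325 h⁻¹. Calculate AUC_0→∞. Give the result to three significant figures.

AUC = 299 µg/mL·h

Trapezoidal AUC_0→12.5:
  [0→1]: (0.00+53.65)/2 × 1 = 26.825
  [1→2.5]: (53.65+51.39)/2 × 1.5 = 78.78
  [2.5→3]: (51.39+45.87)/2 × 0.5 = 24.315
  [3→5]: (45.87+25.77)/2 × 2 = 71.64
  [5→5.5]: (25.77+22.03)/2 × 0.5 = 11.95
  [5.5→11.5]: (22.03+3.17)/2 × 6 = 75.6
  [11.5→12.5]: (3.17+2.29)/2 × 1 = 2.73
  Sum = 291.84 µg/mL·h
Extrapolated tail: C_last / k_e = 2.29 / 0.325 = 7.046
AUC_0→∞ = 291.84 + 7.046 = 298.886 µg/mL·h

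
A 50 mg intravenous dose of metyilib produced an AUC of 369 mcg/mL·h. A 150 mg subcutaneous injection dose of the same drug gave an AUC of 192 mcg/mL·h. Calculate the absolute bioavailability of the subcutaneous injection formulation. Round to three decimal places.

F = (AUC_ev / D_ev) / (AUC_iv / D_iv)
  = (192/150) / (369/50)
  = 1.28 / 7.38 = 0.1734

F = 0.173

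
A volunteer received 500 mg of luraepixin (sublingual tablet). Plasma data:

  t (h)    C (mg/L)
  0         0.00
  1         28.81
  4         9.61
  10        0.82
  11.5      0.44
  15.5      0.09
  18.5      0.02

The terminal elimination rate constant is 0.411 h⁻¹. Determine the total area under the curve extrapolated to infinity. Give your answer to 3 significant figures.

AUC = 106 mg/L·h

Trapezoidal AUC_0→18.5:
  [0→1]: (0.00+28.81)/2 × 1 = 14.405
  [1→4]: (28.81+9.61)/2 × 3 = 57.63
  [4→10]: (9.61+0.82)/2 × 6 = 31.29
  [10→11.5]: (0.82+0.44)/2 × 1.5 = 0.945
  [11.5→15.5]: (0.44+0.09)/2 × 4 = 1.06
  [15.5→18.5]: (0.09+0.02)/2 × 3 = 0.165
  Sum = 105.495 mg/L·h
Extrapolated tail: C_last / k_e = 0.02 / 0.411 = 0.049
AUC_0→∞ = 105.495 + 0.049 = 105.544 mg/L·h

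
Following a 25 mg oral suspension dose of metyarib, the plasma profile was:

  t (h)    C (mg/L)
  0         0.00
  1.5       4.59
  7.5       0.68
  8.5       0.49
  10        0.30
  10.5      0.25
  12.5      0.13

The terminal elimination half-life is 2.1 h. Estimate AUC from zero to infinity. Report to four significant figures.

AUC = 21.34 mg/L·h

Trapezoidal AUC_0→12.5:
  [0→1.5]: (0.00+4.59)/2 × 1.5 = 3.4425
  [1.5→7.5]: (4.59+0.68)/2 × 6 = 15.81
  [7.5→8.5]: (0.68+0.49)/2 × 1 = 0.585
  [8.5→10]: (0.49+0.30)/2 × 1.5 = 0.5925
  [10→10.5]: (0.30+0.25)/2 × 0.5 = 0.1375
  [10.5→12.5]: (0.25+0.13)/2 × 2 = 0.38
  Sum = 20.9475 mg/L·h
k_e = ln2 / t½ = 0.693147 / 2.1 = 0.3301 h^-1
Extrapolated tail: C_last / k_e = 0.13 / 0.3301 = 0.394
AUC_0→∞ = 20.9475 + 0.394 = 21.3415 mg/L·h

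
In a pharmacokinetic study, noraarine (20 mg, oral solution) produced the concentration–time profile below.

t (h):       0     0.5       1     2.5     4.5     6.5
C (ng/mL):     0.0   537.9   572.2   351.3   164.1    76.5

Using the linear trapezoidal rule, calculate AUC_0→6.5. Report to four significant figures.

AUC = 1861 ng/mL·h

Trapezoidal AUC_0→6.5:
  [0→0.5]: (0.0+537.9)/2 × 0.5 = 134.475
  [0.5→1]: (537.9+572.2)/2 × 0.5 = 277.525
  [1→2.5]: (572.2+351.3)/2 × 1.5 = 692.625
  [2.5→4.5]: (351.3+164.1)/2 × 2 = 515.4
  [4.5→6.5]: (164.1+76.5)/2 × 2 = 240.6
  Sum = 1860.625 ng/mL·h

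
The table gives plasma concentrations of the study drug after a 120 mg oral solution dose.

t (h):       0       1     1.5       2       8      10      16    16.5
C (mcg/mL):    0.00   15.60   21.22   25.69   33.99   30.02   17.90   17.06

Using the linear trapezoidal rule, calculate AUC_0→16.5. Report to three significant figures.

AUC = 424 mcg/mL·h

Trapezoidal AUC_0→16.5:
  [0→1]: (0.00+15.60)/2 × 1 = 7.8
  [1→1.5]: (15.60+21.22)/2 × 0.5 = 9.205
  [1.5→2]: (21.22+25.69)/2 × 0.5 = 11.7275
  [2→8]: (25.69+33.99)/2 × 6 = 179.04
  [8→10]: (33.99+30.02)/2 × 2 = 64.01
  [10→16]: (30.02+17.90)/2 × 6 = 143.76
  [16→16.5]: (17.90+17.06)/2 × 0.5 = 8.74
  Sum = 424.2825 mcg/mL·h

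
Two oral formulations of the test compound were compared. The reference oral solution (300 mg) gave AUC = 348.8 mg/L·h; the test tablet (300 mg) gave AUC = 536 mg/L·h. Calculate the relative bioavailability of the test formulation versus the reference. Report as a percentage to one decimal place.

F_rel = 153.7%

F_rel = (AUC_test/D_test) / (AUC_ref/D_ref)
      = (536/300) / (348.8/300)
      = 1.78667 / 1.16267 = 1.5367 = 153.67%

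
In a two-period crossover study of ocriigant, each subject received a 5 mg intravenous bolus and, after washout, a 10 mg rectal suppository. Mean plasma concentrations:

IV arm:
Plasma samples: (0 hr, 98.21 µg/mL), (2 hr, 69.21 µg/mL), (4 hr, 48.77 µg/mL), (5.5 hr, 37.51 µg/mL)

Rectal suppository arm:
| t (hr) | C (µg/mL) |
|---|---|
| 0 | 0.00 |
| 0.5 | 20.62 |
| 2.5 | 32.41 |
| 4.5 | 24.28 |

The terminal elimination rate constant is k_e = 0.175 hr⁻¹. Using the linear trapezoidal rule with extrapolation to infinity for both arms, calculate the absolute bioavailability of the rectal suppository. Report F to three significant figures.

Trapezoidal AUC_0→5.5 (IV):
  [0→2]: (98.21+69.21)/2 × 2 = 167.42
  [2→4]: (69.21+48.77)/2 × 2 = 117.98
  [4→5.5]: (48.77+37.51)/2 × 1.5 = 64.71
  Sum = 350.11 µg/mL·hr
IV tail: 37.51/0.175 = 214.343; AUC_iv,0→∞ = 350.11 + 214.343 = 564.453 µg/mL·hr
Trapezoidal AUC_0→4.5 (rectal suppository):
  [0→0.5]: (0.00+20.62)/2 × 0.5 = 5.155
  [0.5→2.5]: (20.62+32.41)/2 × 2 = 53.03
  [2.5→4.5]: (32.41+24.28)/2 × 2 = 56.69
  Sum = 114.875 µg/mL·hr
rectal suppository tail: 24.28/0.175 = 138.743; AUC_ev,0→∞ = 114.875 + 138.743 = 253.618 µg/mL·hr
F = (AUC_ev/D_ev)/(AUC_iv/D_iv) = (253.618/10)/(564.453/5) = 25.3618/112.8906 = 0.2247

F = 0.225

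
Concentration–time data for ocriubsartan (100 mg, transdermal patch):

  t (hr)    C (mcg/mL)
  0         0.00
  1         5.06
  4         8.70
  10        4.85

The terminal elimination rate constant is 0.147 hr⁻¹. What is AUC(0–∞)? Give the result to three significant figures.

Trapezoidal AUC_0→10:
  [0→1]: (0.00+5.06)/2 × 1 = 2.53
  [1→4]: (5.06+8.70)/2 × 3 = 20.64
  [4→10]: (8.70+4.85)/2 × 6 = 40.65
  Sum = 63.82 mcg/mL·hr
Extrapolated tail: C_last / k_e = 4.85 / 0.147 = 32.993
AUC_0→∞ = 63.82 + 32.993 = 96.813 mcg/mL·hr

AUC = 96.8 mcg/mL·hr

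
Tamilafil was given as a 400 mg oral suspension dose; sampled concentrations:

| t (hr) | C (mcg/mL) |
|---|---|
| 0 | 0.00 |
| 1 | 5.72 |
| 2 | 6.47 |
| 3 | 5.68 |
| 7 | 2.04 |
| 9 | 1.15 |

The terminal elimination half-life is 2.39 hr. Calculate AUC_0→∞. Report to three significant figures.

Trapezoidal AUC_0→9:
  [0→1]: (0.00+5.72)/2 × 1 = 2.86
  [1→2]: (5.72+6.47)/2 × 1 = 6.095
  [2→3]: (6.47+5.68)/2 × 1 = 6.075
  [3→7]: (5.68+2.04)/2 × 4 = 15.44
  [7→9]: (2.04+1.15)/2 × 2 = 3.19
  Sum = 33.66 mcg/mL·hr
k_e = ln2 / t½ = 0.693147 / 2.39 = 0.2900 hr^-1
Extrapolated tail: C_last / k_e = 1.15 / 0.29 = 3.966
AUC_0→∞ = 33.66 + 3.966 = 37.626 mcg/mL·hr

AUC = 37.6 mcg/mL·hr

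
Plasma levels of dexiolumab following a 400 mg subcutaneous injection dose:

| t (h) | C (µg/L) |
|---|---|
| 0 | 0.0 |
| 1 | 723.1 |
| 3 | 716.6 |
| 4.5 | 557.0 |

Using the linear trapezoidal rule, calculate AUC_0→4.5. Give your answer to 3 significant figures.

AUC = 2760 µg/L·h

Trapezoidal AUC_0→4.5:
  [0→1]: (0.0+723.1)/2 × 1 = 361.55
  [1→3]: (723.1+716.6)/2 × 2 = 1439.7
  [3→4.5]: (716.6+557.0)/2 × 1.5 = 955.2
  Sum = 2756.45 µg/L·h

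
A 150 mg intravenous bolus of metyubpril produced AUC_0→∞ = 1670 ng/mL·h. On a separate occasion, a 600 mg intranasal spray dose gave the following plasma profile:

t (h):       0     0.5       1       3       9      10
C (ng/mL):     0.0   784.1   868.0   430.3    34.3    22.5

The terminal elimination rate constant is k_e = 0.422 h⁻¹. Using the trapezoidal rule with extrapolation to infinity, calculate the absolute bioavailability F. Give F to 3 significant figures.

Trapezoidal AUC_0→10 (intranasal spray):
  [0→0.5]: (0.0+784.1)/2 × 0.5 = 196.025
  [0.5→1]: (784.1+868.0)/2 × 0.5 = 413.025
  [1→3]: (868.0+430.3)/2 × 2 = 1298.3
  [3→9]: (430.3+34.3)/2 × 6 = 1393.8
  [9→10]: (34.3+22.5)/2 × 1 = 28.4
  Sum = 3329.55 ng/mL·h
Tail: C_last/k_e = 22.5/0.422 = 53.318
AUC_0→∞ (intranasal spray) = 3329.55 + 53.318 = 3382.868 ng/mL·h
F = (AUC_ev/D_ev)/(AUC_iv/D_iv) = (3382.868/600)/(1670/150) = 5.63811/11.1333 = 0.5064

F = 0.506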